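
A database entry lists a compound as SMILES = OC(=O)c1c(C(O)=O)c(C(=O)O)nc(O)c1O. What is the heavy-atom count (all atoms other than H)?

17

Every atom symbol written in the SMILES (organic subset) is one heavy atom; implicit H are not written.
Heavy atoms by element → C:8, N:1, O:8.
Total: 17.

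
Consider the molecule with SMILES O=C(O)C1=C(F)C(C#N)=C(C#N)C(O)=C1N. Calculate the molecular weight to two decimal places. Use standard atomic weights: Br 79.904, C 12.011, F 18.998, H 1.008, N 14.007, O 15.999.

221.15 g/mol

First, the molecular formula is C9H4FN3O3 (counting implicit H from valence).
  C: 9 × 12.011 = 108.099
  F: 1 × 18.998 = 18.998
  H: 4 × 1.008 = 4.032
  N: 3 × 14.007 = 42.021
  O: 3 × 15.999 = 47.997
Sum: 9×12.011 + 1×18.998 + 4×1.008 + 3×14.007 + 3×15.999 = 221.147 → 221.15 g/mol.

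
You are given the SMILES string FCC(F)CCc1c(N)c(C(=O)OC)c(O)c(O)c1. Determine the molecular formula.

C12H15F2NO4

Walk through each heavy atom and fill implicit hydrogens from standard valence (C 4, N 3, O 2, S 2, halogen 1); for lowercase aromatic atoms, an aromatic c carries 1 H when it has two neighbours and 0 H with three, and aromatic n carries 0 H:
  atom 1: F (halogen, monovalent) → 0 H
  atom 2: C, bond orders sum to 2 (valence 4) → 2 H
  atom 3: C, bond orders sum to 3 (valence 4) → 1 H
  atom 4: F (halogen, monovalent) → 0 H
  atom 5: C, bond orders sum to 2 (valence 4) → 2 H
  atom 6: C, bond orders sum to 2 (valence 4) → 2 H
  atom 7: aromatic c, 3 neighbours → 0 H
  atom 8: aromatic c, 3 neighbours → 0 H
  atom 9: N, bond orders sum to 1 (valence 3) → 2 H
  atom 10: aromatic c, 3 neighbours → 0 H
  atom 11: C, bond orders sum to 4 (valence 4) → 0 H
  atom 12: O, bond orders sum to 2 (valence 2) → 0 H
  atom 13: O, bond orders sum to 2 (valence 2) → 0 H
  atom 14: C, bond orders sum to 1 (valence 4) → 3 H
  atom 15: aromatic c, 3 neighbours → 0 H
  atom 16: O, bond orders sum to 1 (valence 2) → 1 H
  atom 17: aromatic c, 3 neighbours → 0 H
  atom 18: O, bond orders sum to 1 (valence 2) → 1 H
  atom 19: aromatic c, 2 neighbours → 1 H
Totals → C:12, H:15, F:2, N:1, O:4.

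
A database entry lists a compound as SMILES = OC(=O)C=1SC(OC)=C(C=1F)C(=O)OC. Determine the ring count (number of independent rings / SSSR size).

In SMILES, each pair of matching ring-closure digits denotes one ring-closing bond; the number of such bonds equals the number of independent rings.
Ring-closure bonds here: 1.

1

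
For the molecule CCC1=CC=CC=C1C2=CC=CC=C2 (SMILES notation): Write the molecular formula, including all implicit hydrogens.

Walk through each heavy atom and fill implicit hydrogens from standard valence (C 4, N 3, O 2, S 2, halogen 1):
  atom 1: C, bond orders sum to 1 (valence 4) → 3 H
  atom 2: C, bond orders sum to 2 (valence 4) → 2 H
  atom 3: C, bond orders sum to 4 (valence 4) → 0 H
  atom 4: C, bond orders sum to 3 (valence 4) → 1 H
  atom 5: C, bond orders sum to 3 (valence 4) → 1 H
  atom 6: C, bond orders sum to 3 (valence 4) → 1 H
  atom 7: C, bond orders sum to 3 (valence 4) → 1 H
  atom 8: C, bond orders sum to 4 (valence 4) → 0 H
  atom 9: C, bond orders sum to 4 (valence 4) → 0 H
  atom 10: C, bond orders sum to 3 (valence 4) → 1 H
  atom 11: C, bond orders sum to 3 (valence 4) → 1 H
  atom 12: C, bond orders sum to 3 (valence 4) → 1 H
  atom 13: C, bond orders sum to 3 (valence 4) → 1 H
  atom 14: C, bond orders sum to 3 (valence 4) → 1 H
Totals → C:14, H:14.

C14H14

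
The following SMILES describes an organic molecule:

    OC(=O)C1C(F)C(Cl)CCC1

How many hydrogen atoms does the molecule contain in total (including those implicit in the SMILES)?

Walk through each heavy atom and fill implicit hydrogens from standard valence (C 4, N 3, O 2, S 2, halogen 1):
  atom 1: O, bond orders sum to 1 (valence 2) → 1 H
  atom 2: C, bond orders sum to 4 (valence 4) → 0 H
  atom 3: O, bond orders sum to 2 (valence 2) → 0 H
  atom 4: C, bond orders sum to 3 (valence 4) → 1 H
  atom 5: C, bond orders sum to 3 (valence 4) → 1 H
  atom 6: F (halogen, monovalent) → 0 H
  atom 7: C, bond orders sum to 3 (valence 4) → 1 H
  atom 8: Cl (halogen, monovalent) → 0 H
  atom 9: C, bond orders sum to 2 (valence 4) → 2 H
  atom 10: C, bond orders sum to 2 (valence 4) → 2 H
  atom 11: C, bond orders sum to 2 (valence 4) → 2 H
Total hydrogens: 10.

10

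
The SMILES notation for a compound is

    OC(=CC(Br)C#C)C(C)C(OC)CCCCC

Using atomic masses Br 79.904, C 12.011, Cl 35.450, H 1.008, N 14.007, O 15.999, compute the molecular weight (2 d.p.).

303.24 g/mol

First, the molecular formula is C14H23BrO2 (counting implicit H from valence).
  Br: 1 × 79.904 = 79.904
  C: 14 × 12.011 = 168.154
  H: 23 × 1.008 = 23.184
  O: 2 × 15.999 = 31.998
Sum: 1×79.904 + 14×12.011 + 23×1.008 + 2×15.999 = 303.240 → 303.24 g/mol.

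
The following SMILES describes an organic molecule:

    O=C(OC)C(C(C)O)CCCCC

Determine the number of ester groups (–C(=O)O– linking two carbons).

The ester motif appears at heavy-atom position 2 in the SMILES.
Other groups present: 1 hydroxyl.
Ester count: 1.

1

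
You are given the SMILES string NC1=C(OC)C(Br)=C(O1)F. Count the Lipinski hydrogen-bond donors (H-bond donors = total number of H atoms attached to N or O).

Donors: find every N or O and count the H atoms it carries.
  atom 1 (N): bond orders sum to 1 → 2 H
  atom 4 (O): bond orders sum to 2 → 0 H
  atom 9 (O): bond orders sum to 2 → 0 H
Lipinski HBD = 2.

2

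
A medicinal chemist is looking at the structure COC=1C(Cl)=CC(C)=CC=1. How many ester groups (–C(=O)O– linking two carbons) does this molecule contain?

0

Scan the SMILES for the ester motif — none present.
Groups that are present: 1 ether.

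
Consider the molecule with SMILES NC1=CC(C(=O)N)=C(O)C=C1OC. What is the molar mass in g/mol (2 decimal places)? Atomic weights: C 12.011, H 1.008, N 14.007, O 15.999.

First, the molecular formula is C8H10N2O3 (counting implicit H from valence).
  C: 8 × 12.011 = 96.088
  H: 10 × 1.008 = 10.080
  N: 2 × 14.007 = 28.014
  O: 3 × 15.999 = 47.997
Sum: 8×12.011 + 10×1.008 + 2×14.007 + 3×15.999 = 182.179 → 182.18 g/mol.

182.18 g/mol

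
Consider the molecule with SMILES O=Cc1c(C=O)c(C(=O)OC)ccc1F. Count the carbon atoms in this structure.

Count every carbon token in the SMILES (each C, including those in ring-closure positions and inside branches).
Carbon count: 10.

10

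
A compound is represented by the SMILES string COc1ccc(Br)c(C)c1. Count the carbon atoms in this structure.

8

Count every carbon token in the SMILES (each C, including those in ring-closure positions and inside branches).
Carbon count: 8.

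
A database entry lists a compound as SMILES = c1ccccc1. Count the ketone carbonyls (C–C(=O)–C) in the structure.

0

Scan the SMILES for the ketone motif — none present.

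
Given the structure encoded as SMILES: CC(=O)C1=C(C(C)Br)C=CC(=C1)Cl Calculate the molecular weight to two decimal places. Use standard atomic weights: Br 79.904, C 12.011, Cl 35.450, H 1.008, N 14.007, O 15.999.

First, the molecular formula is C10H10BrClO (counting implicit H from valence).
  Br: 1 × 79.904 = 79.904
  C: 10 × 12.011 = 120.110
  Cl: 1 × 35.450 = 35.450
  H: 10 × 1.008 = 10.080
  O: 1 × 15.999 = 15.999
Sum: 1×79.904 + 10×12.011 + 1×35.450 + 10×1.008 + 1×15.999 = 261.543 → 261.54 g/mol.

261.54 g/mol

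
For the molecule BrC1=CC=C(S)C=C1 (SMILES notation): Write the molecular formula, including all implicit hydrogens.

Walk through each heavy atom and fill implicit hydrogens from standard valence (C 4, N 3, O 2, S 2, halogen 1):
  atom 1: Br (halogen, monovalent) → 0 H
  atom 2: C, bond orders sum to 4 (valence 4) → 0 H
  atom 3: C, bond orders sum to 3 (valence 4) → 1 H
  atom 4: C, bond orders sum to 3 (valence 4) → 1 H
  atom 5: C, bond orders sum to 4 (valence 4) → 0 H
  atom 6: S, bond orders sum to 1 (valence 2) → 1 H
  atom 7: C, bond orders sum to 3 (valence 4) → 1 H
  atom 8: C, bond orders sum to 3 (valence 4) → 1 H
Totals → C:6, H:5, Br:1, S:1.
In Hill order: C6H5BrS.

C6H5BrS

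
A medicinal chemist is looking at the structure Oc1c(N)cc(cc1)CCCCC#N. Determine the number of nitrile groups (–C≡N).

The nitrile motif appears at heavy-atom position 13 in the SMILES.
Other groups present: 1 hydroxyl, 1 primary amine.
Nitrile count: 1.

1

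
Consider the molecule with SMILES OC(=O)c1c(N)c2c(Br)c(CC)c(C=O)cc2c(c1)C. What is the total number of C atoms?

15

Count every carbon token in the SMILES (each C, including those in ring-closure positions and inside branches).
Carbon count: 15.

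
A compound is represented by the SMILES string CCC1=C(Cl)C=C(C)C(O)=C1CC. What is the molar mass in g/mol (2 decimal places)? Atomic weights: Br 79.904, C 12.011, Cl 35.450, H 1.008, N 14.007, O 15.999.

198.69 g/mol

First, the molecular formula is C11H15ClO (counting implicit H from valence).
  C: 11 × 12.011 = 132.121
  Cl: 1 × 35.450 = 35.450
  H: 15 × 1.008 = 15.120
  O: 1 × 15.999 = 15.999
Sum: 11×12.011 + 1×35.450 + 15×1.008 + 1×15.999 = 198.690 → 198.69 g/mol.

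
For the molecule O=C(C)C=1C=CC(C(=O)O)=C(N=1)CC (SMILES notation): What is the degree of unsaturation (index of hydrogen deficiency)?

6

Molecular formula: C10H11NO3.
DoU = (2C + 2 + N − H − X) / 2, where X is the halogen count and O/S are ignored.
    = (2·10 + 2 + 1 − 11 − 0) / 2 = 12 / 2 = 6.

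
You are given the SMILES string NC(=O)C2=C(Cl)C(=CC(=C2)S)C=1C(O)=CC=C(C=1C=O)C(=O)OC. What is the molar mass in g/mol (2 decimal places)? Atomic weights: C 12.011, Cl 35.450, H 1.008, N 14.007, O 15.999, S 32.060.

365.78 g/mol

First, the molecular formula is C16H12ClNO5S (counting implicit H from valence).
  C: 16 × 12.011 = 192.176
  Cl: 1 × 35.450 = 35.450
  H: 12 × 1.008 = 12.096
  N: 1 × 14.007 = 14.007
  O: 5 × 15.999 = 79.995
  S: 1 × 32.060 = 32.060
Sum: 16×12.011 + 1×35.450 + 12×1.008 + 1×14.007 + 5×15.999 + 1×32.060 = 365.784 → 365.78 g/mol.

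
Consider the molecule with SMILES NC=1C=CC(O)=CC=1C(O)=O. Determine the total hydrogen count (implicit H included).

7

Walk through each heavy atom and fill implicit hydrogens from standard valence (C 4, N 3, O 2, S 2, halogen 1):
  atom 1: N, bond orders sum to 1 (valence 3) → 2 H
  atom 2: C, bond orders sum to 4 (valence 4) → 0 H
  atom 3: C, bond orders sum to 3 (valence 4) → 1 H
  atom 4: C, bond orders sum to 3 (valence 4) → 1 H
  atom 5: C, bond orders sum to 4 (valence 4) → 0 H
  atom 6: O, bond orders sum to 1 (valence 2) → 1 H
  atom 7: C, bond orders sum to 3 (valence 4) → 1 H
  atom 8: C, bond orders sum to 4 (valence 4) → 0 H
  atom 9: C, bond orders sum to 4 (valence 4) → 0 H
  atom 10: O, bond orders sum to 1 (valence 2) → 1 H
  atom 11: O, bond orders sum to 2 (valence 2) → 0 H
Total hydrogens: 7.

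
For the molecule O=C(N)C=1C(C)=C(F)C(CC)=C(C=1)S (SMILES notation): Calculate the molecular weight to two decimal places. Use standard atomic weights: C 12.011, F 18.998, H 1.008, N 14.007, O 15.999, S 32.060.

First, the molecular formula is C10H12FNOS (counting implicit H from valence).
  C: 10 × 12.011 = 120.110
  F: 1 × 18.998 = 18.998
  H: 12 × 1.008 = 12.096
  N: 1 × 14.007 = 14.007
  O: 1 × 15.999 = 15.999
  S: 1 × 32.060 = 32.060
Sum: 10×12.011 + 1×18.998 + 12×1.008 + 1×14.007 + 1×15.999 + 1×32.060 = 213.270 → 213.27 g/mol.

213.27 g/mol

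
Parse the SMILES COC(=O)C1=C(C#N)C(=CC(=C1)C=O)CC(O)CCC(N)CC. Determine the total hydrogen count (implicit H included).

22

Walk through each heavy atom and fill implicit hydrogens from standard valence (C 4, N 3, O 2, S 2, halogen 1):
  atom 1: C, bond orders sum to 1 (valence 4) → 3 H
  atom 2: O, bond orders sum to 2 (valence 2) → 0 H
  atom 3: C, bond orders sum to 4 (valence 4) → 0 H
  atom 4: O, bond orders sum to 2 (valence 2) → 0 H
  atom 5: C, bond orders sum to 4 (valence 4) → 0 H
  atom 6: C, bond orders sum to 4 (valence 4) → 0 H
  atom 7: C, bond orders sum to 4 (valence 4) → 0 H
  atom 8: N, bond orders sum to 3 (valence 3) → 0 H
  atom 9: C, bond orders sum to 4 (valence 4) → 0 H
  atom 10: C, bond orders sum to 3 (valence 4) → 1 H
  atom 11: C, bond orders sum to 4 (valence 4) → 0 H
  atom 12: C, bond orders sum to 3 (valence 4) → 1 H
  atom 13: C, bond orders sum to 3 (valence 4) → 1 H
  atom 14: O, bond orders sum to 2 (valence 2) → 0 H
  atom 15: C, bond orders sum to 2 (valence 4) → 2 H
  atom 16: C, bond orders sum to 3 (valence 4) → 1 H
  atom 17: O, bond orders sum to 1 (valence 2) → 1 H
  atom 18: C, bond orders sum to 2 (valence 4) → 2 H
  atom 19: C, bond orders sum to 2 (valence 4) → 2 H
  atom 20: C, bond orders sum to 3 (valence 4) → 1 H
  atom 21: N, bond orders sum to 1 (valence 3) → 2 H
  atom 22: C, bond orders sum to 2 (valence 4) → 2 H
  atom 23: C, bond orders sum to 1 (valence 4) → 3 H
Total hydrogens: 22.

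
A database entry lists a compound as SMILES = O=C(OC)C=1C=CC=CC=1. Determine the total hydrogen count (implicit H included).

Walk through each heavy atom and fill implicit hydrogens from standard valence (C 4, N 3, O 2, S 2, halogen 1):
  atom 1: O, bond orders sum to 2 (valence 2) → 0 H
  atom 2: C, bond orders sum to 4 (valence 4) → 0 H
  atom 3: O, bond orders sum to 2 (valence 2) → 0 H
  atom 4: C, bond orders sum to 1 (valence 4) → 3 H
  atom 5: C, bond orders sum to 4 (valence 4) → 0 H
  atom 6: C, bond orders sum to 3 (valence 4) → 1 H
  atom 7: C, bond orders sum to 3 (valence 4) → 1 H
  atom 8: C, bond orders sum to 3 (valence 4) → 1 H
  atom 9: C, bond orders sum to 3 (valence 4) → 1 H
  atom 10: C, bond orders sum to 3 (valence 4) → 1 H
Total hydrogens: 8.

8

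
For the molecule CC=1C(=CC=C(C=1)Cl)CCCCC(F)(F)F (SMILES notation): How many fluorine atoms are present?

Scan the SMILES for F atoms (remember two-letter symbols like Cl and Br are single atoms).
Fluorine count: 3.

3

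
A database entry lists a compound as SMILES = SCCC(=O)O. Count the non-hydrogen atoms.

6

Every atom symbol written in the SMILES (organic subset) is one heavy atom; implicit H are not written.
Heavy atoms by element → C:3, O:2, S:1.
Total: 6.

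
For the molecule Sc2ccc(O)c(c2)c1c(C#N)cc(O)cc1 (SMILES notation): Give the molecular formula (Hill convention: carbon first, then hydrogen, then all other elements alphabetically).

Walk through each heavy atom and fill implicit hydrogens from standard valence (C 4, N 3, O 2, S 2, halogen 1); for lowercase aromatic atoms, an aromatic c carries 1 H when it has two neighbours and 0 H with three, and aromatic n carries 0 H:
  atom 1: S, bond orders sum to 1 (valence 2) → 1 H
  atom 2: aromatic c, 3 neighbours → 0 H
  atom 3: aromatic c, 2 neighbours → 1 H
  atom 4: aromatic c, 2 neighbours → 1 H
  atom 5: aromatic c, 3 neighbours → 0 H
  atom 6: O, bond orders sum to 1 (valence 2) → 1 H
  atom 7: aromatic c, 3 neighbours → 0 H
  atom 8: aromatic c, 2 neighbours → 1 H
  atom 9: aromatic c, 3 neighbours → 0 H
  atom 10: aromatic c, 3 neighbours → 0 H
  atom 11: C, bond orders sum to 4 (valence 4) → 0 H
  atom 12: N, bond orders sum to 3 (valence 3) → 0 H
  atom 13: aromatic c, 2 neighbours → 1 H
  atom 14: aromatic c, 3 neighbours → 0 H
  atom 15: O, bond orders sum to 1 (valence 2) → 1 H
  atom 16: aromatic c, 2 neighbours → 1 H
  atom 17: aromatic c, 2 neighbours → 1 H
Totals → C:13, H:9, N:1, O:2, S:1.
In Hill order: C13H9NO2S.

C13H9NO2S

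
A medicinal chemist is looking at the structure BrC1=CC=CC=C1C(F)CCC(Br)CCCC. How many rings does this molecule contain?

1

In SMILES, each pair of matching ring-closure digits denotes one ring-closing bond; the number of such bonds equals the number of independent rings.
Ring-closure bonds here: 1.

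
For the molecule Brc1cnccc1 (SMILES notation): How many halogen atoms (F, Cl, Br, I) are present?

1

Halogen atoms appear at heavy-atom position 1 (1×Br).
Halogen count: 1.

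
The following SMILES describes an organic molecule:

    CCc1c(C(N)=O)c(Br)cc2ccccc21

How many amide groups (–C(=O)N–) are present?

The amide motif appears at heavy-atom position 5 in the SMILES.
Amide count: 1.

1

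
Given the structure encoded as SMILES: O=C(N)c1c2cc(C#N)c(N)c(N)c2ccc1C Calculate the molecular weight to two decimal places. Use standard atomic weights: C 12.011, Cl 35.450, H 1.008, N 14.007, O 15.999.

First, the molecular formula is C13H12N4O (counting implicit H from valence).
  C: 13 × 12.011 = 156.143
  H: 12 × 1.008 = 12.096
  N: 4 × 14.007 = 56.028
  O: 1 × 15.999 = 15.999
Sum: 13×12.011 + 12×1.008 + 4×14.007 + 1×15.999 = 240.266 → 240.27 g/mol.

240.27 g/mol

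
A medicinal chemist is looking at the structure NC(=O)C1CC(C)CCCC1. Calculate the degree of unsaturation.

Molecular formula: C9H17NO.
DoU = (2C + 2 + N − H − X) / 2, where X is the halogen count and O/S are ignored.
    = (2·9 + 2 + 1 − 17 − 0) / 2 = 4 / 2 = 2.

2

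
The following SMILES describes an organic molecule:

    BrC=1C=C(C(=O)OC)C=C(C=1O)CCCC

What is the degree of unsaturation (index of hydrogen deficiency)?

Degree of unsaturation = (number of rings) + (number of π bonds).
Ring closures in the SMILES: 1.
π bonds: 4 double bonds (each 1 DoU) → 4 DoU from unsaturation.
Total DoU = 1 + 4 = 5.

5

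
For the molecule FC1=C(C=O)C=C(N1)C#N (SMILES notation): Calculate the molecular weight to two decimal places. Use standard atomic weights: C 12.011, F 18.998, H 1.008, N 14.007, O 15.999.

138.10 g/mol

First, the molecular formula is C6H3FN2O (counting implicit H from valence).
  C: 6 × 12.011 = 72.066
  F: 1 × 18.998 = 18.998
  H: 3 × 1.008 = 3.024
  N: 2 × 14.007 = 28.014
  O: 1 × 15.999 = 15.999
Sum: 6×12.011 + 1×18.998 + 3×1.008 + 2×14.007 + 1×15.999 = 138.101 → 138.10 g/mol.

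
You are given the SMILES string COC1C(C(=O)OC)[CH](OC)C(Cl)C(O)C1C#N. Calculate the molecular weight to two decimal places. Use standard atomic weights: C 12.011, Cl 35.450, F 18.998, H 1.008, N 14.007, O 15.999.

First, the molecular formula is C11H16ClNO5 (counting implicit H from valence).
  C: 11 × 12.011 = 132.121
  Cl: 1 × 35.450 = 35.450
  H: 16 × 1.008 = 16.128
  N: 1 × 14.007 = 14.007
  O: 5 × 15.999 = 79.995
Sum: 11×12.011 + 1×35.450 + 16×1.008 + 1×14.007 + 5×15.999 = 277.701 → 277.70 g/mol.

277.70 g/mol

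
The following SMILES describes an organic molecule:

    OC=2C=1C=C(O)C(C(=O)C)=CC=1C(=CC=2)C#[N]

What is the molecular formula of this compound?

C13H9NO3

Walk through each heavy atom and fill implicit hydrogens from standard valence (C 4, N 3, O 2, S 2, halogen 1):
  atom 1: O, bond orders sum to 1 (valence 2) → 1 H
  atom 2: C, bond orders sum to 4 (valence 4) → 0 H
  atom 3: C, bond orders sum to 4 (valence 4) → 0 H
  atom 4: C, bond orders sum to 3 (valence 4) → 1 H
  atom 5: C, bond orders sum to 4 (valence 4) → 0 H
  atom 6: O, bond orders sum to 1 (valence 2) → 1 H
  atom 7: C, bond orders sum to 4 (valence 4) → 0 H
  atom 8: C, bond orders sum to 4 (valence 4) → 0 H
  atom 9: O, bond orders sum to 2 (valence 2) → 0 H
  atom 10: C, bond orders sum to 1 (valence 4) → 3 H
  atom 11: C, bond orders sum to 3 (valence 4) → 1 H
  atom 12: C, bond orders sum to 4 (valence 4) → 0 H
  atom 13: C, bond orders sum to 4 (valence 4) → 0 H
  atom 14: C, bond orders sum to 3 (valence 4) → 1 H
  atom 15: C, bond orders sum to 3 (valence 4) → 1 H
  atom 16: C, bond orders sum to 4 (valence 4) → 0 H
  atom 17: N with explicit H count 0
Totals → C:13, H:9, N:1, O:3.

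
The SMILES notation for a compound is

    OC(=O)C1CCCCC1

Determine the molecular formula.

C7H12O2

Walk through each heavy atom and fill implicit hydrogens from standard valence (C 4, N 3, O 2, S 2, halogen 1):
  atom 1: O, bond orders sum to 1 (valence 2) → 1 H
  atom 2: C, bond orders sum to 4 (valence 4) → 0 H
  atom 3: O, bond orders sum to 2 (valence 2) → 0 H
  atom 4: C, bond orders sum to 3 (valence 4) → 1 H
  atom 5: C, bond orders sum to 2 (valence 4) → 2 H
  atom 6: C, bond orders sum to 2 (valence 4) → 2 H
  atom 7: C, bond orders sum to 2 (valence 4) → 2 H
  atom 8: C, bond orders sum to 2 (valence 4) → 2 H
  atom 9: C, bond orders sum to 2 (valence 4) → 2 H
Totals → C:7, H:12, O:2.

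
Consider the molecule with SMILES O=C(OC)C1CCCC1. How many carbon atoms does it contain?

7

Count every carbon token in the SMILES (each C, including those in ring-closure positions and inside branches).
Carbon count: 7.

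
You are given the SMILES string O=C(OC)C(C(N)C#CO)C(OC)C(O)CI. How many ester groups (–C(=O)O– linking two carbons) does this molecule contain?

1

The ester motif appears at heavy-atom position 2 in the SMILES.
Other groups present: 1 alkyne, 1 ether, 2 hydroxyl, 1 primary amine.
Ester count: 1.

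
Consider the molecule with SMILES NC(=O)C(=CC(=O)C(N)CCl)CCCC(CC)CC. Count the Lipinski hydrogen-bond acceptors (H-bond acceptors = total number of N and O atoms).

N atoms: 2; O atoms: 2.
Lipinski HBA = 2 + 2 = 4.

4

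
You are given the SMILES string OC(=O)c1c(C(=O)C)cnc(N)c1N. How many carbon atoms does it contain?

Count every carbon token in the SMILES (each C, including those in ring-closure positions and inside branches).
Carbon count: 8.

8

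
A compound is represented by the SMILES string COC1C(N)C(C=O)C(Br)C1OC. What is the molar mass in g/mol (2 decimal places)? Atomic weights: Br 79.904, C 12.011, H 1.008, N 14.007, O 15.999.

First, the molecular formula is C8H14BrNO3 (counting implicit H from valence).
  Br: 1 × 79.904 = 79.904
  C: 8 × 12.011 = 96.088
  H: 14 × 1.008 = 14.112
  N: 1 × 14.007 = 14.007
  O: 3 × 15.999 = 47.997
Sum: 1×79.904 + 8×12.011 + 14×1.008 + 1×14.007 + 3×15.999 = 252.108 → 252.11 g/mol.

252.11 g/mol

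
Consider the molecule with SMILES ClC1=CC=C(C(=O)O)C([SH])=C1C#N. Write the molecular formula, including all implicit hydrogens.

Walk through each heavy atom and fill implicit hydrogens from standard valence (C 4, N 3, O 2, S 2, halogen 1):
  atom 1: Cl (halogen, monovalent) → 0 H
  atom 2: C, bond orders sum to 4 (valence 4) → 0 H
  atom 3: C, bond orders sum to 3 (valence 4) → 1 H
  atom 4: C, bond orders sum to 3 (valence 4) → 1 H
  atom 5: C, bond orders sum to 4 (valence 4) → 0 H
  atom 6: C, bond orders sum to 4 (valence 4) → 0 H
  atom 7: O, bond orders sum to 2 (valence 2) → 0 H
  atom 8: O, bond orders sum to 1 (valence 2) → 1 H
  atom 9: C, bond orders sum to 4 (valence 4) → 0 H
  atom 10: S with explicit H count 1
  atom 11: C, bond orders sum to 4 (valence 4) → 0 H
  atom 12: C, bond orders sum to 4 (valence 4) → 0 H
  atom 13: N, bond orders sum to 3 (valence 3) → 0 H
Totals → C:8, H:4, Cl:1, N:1, O:2, S:1.

C8H4ClNO2S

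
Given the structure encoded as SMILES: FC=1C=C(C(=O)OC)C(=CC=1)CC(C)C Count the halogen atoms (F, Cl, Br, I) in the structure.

Halogen atoms appear at heavy-atom position 1 (1×F).
Other groups present: 1 ester.
Halogen count: 1.

1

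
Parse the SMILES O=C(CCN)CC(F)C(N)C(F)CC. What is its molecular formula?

Walk through each heavy atom and fill implicit hydrogens from standard valence (C 4, N 3, O 2, S 2, halogen 1):
  atom 1: O, bond orders sum to 2 (valence 2) → 0 H
  atom 2: C, bond orders sum to 4 (valence 4) → 0 H
  atom 3: C, bond orders sum to 2 (valence 4) → 2 H
  atom 4: C, bond orders sum to 2 (valence 4) → 2 H
  atom 5: N, bond orders sum to 1 (valence 3) → 2 H
  atom 6: C, bond orders sum to 2 (valence 4) → 2 H
  atom 7: C, bond orders sum to 3 (valence 4) → 1 H
  atom 8: F (halogen, monovalent) → 0 H
  atom 9: C, bond orders sum to 3 (valence 4) → 1 H
  atom 10: N, bond orders sum to 1 (valence 3) → 2 H
  atom 11: C, bond orders sum to 3 (valence 4) → 1 H
  atom 12: F (halogen, monovalent) → 0 H
  atom 13: C, bond orders sum to 2 (valence 4) → 2 H
  atom 14: C, bond orders sum to 1 (valence 4) → 3 H
Totals → C:9, H:18, F:2, N:2, O:1.
In Hill order: C9H18F2N2O.

C9H18F2N2O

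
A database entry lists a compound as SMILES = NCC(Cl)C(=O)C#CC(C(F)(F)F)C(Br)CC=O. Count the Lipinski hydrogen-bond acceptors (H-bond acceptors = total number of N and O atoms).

3

N atoms: 1; O atoms: 2.
Lipinski HBA = 1 + 2 = 3.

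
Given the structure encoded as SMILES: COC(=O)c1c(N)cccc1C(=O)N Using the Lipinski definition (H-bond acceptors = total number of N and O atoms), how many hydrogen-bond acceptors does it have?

5

N atoms: 2; O atoms: 3.
Lipinski HBA = 2 + 3 = 5.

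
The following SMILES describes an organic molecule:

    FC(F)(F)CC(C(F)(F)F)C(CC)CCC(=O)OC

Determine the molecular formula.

C11H16F6O2

Walk through each heavy atom and fill implicit hydrogens from standard valence (C 4, N 3, O 2, S 2, halogen 1):
  atom 1: F (halogen, monovalent) → 0 H
  atom 2: C, bond orders sum to 4 (valence 4) → 0 H
  atom 3: F (halogen, monovalent) → 0 H
  atom 4: F (halogen, monovalent) → 0 H
  atom 5: C, bond orders sum to 2 (valence 4) → 2 H
  atom 6: C, bond orders sum to 3 (valence 4) → 1 H
  atom 7: C, bond orders sum to 4 (valence 4) → 0 H
  atom 8: F (halogen, monovalent) → 0 H
  atom 9: F (halogen, monovalent) → 0 H
  atom 10: F (halogen, monovalent) → 0 H
  atom 11: C, bond orders sum to 3 (valence 4) → 1 H
  atom 12: C, bond orders sum to 2 (valence 4) → 2 H
  atom 13: C, bond orders sum to 1 (valence 4) → 3 H
  atom 14: C, bond orders sum to 2 (valence 4) → 2 H
  atom 15: C, bond orders sum to 2 (valence 4) → 2 H
  atom 16: C, bond orders sum to 4 (valence 4) → 0 H
  atom 17: O, bond orders sum to 2 (valence 2) → 0 H
  atom 18: O, bond orders sum to 2 (valence 2) → 0 H
  atom 19: C, bond orders sum to 1 (valence 4) → 3 H
Totals → C:11, H:16, F:6, O:2.
In Hill order: C11H16F6O2.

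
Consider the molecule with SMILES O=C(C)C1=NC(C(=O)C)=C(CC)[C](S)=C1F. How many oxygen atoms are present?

Scan the SMILES for O atoms (remember two-letter symbols like Cl and Br are single atoms).
Oxygen count: 2.

2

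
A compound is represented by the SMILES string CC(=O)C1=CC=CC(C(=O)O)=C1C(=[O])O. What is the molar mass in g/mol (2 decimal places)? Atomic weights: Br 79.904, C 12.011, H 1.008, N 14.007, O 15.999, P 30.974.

208.17 g/mol

First, the molecular formula is C10H8O5 (counting implicit H from valence).
  C: 10 × 12.011 = 120.110
  H: 8 × 1.008 = 8.064
  O: 5 × 15.999 = 79.995
Sum: 10×12.011 + 8×1.008 + 5×15.999 = 208.169 → 208.17 g/mol.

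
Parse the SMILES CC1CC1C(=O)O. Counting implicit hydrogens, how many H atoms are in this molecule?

Walk through each heavy atom and fill implicit hydrogens from standard valence (C 4, N 3, O 2, S 2, halogen 1):
  atom 1: C, bond orders sum to 1 (valence 4) → 3 H
  atom 2: C, bond orders sum to 3 (valence 4) → 1 H
  atom 3: C, bond orders sum to 2 (valence 4) → 2 H
  atom 4: C, bond orders sum to 3 (valence 4) → 1 H
  atom 5: C, bond orders sum to 4 (valence 4) → 0 H
  atom 6: O, bond orders sum to 2 (valence 2) → 0 H
  atom 7: O, bond orders sum to 1 (valence 2) → 1 H
Total hydrogens: 8.

8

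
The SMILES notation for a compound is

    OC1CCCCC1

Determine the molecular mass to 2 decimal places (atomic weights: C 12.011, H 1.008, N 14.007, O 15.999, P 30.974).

100.16 g/mol

First, the molecular formula is C6H12O (counting implicit H from valence).
  C: 6 × 12.011 = 72.066
  H: 12 × 1.008 = 12.096
  O: 1 × 15.999 = 15.999
Sum: 6×12.011 + 12×1.008 + 1×15.999 = 100.161 → 100.16 g/mol.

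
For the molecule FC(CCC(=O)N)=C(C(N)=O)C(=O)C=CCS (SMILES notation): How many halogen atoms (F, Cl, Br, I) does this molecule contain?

Halogen atoms appear at heavy-atom position 1 (1×F).
Other groups present: 2 alkene, 2 amide, 1 ketone, 1 thiol.
Halogen count: 1.

1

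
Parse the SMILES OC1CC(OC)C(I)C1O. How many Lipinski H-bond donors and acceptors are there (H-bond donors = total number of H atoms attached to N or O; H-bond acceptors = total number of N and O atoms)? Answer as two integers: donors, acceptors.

2, 3

Donors: find every N or O and count the H atoms it carries.
  atom 1 (O): bond orders sum to 1 → 1 H
  atom 5 (O): bond orders sum to 2 → 0 H
  atom 10 (O): bond orders sum to 1 → 1 H
Lipinski HBD = 2.
Acceptors: N atoms = 0, O atoms = 3 → HBA = 3.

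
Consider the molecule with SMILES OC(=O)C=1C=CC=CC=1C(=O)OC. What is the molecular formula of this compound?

Walk through each heavy atom and fill implicit hydrogens from standard valence (C 4, N 3, O 2, S 2, halogen 1):
  atom 1: O, bond orders sum to 1 (valence 2) → 1 H
  atom 2: C, bond orders sum to 4 (valence 4) → 0 H
  atom 3: O, bond orders sum to 2 (valence 2) → 0 H
  atom 4: C, bond orders sum to 4 (valence 4) → 0 H
  atom 5: C, bond orders sum to 3 (valence 4) → 1 H
  atom 6: C, bond orders sum to 3 (valence 4) → 1 H
  atom 7: C, bond orders sum to 3 (valence 4) → 1 H
  atom 8: C, bond orders sum to 3 (valence 4) → 1 H
  atom 9: C, bond orders sum to 4 (valence 4) → 0 H
  atom 10: C, bond orders sum to 4 (valence 4) → 0 H
  atom 11: O, bond orders sum to 2 (valence 2) → 0 H
  atom 12: O, bond orders sum to 2 (valence 2) → 0 H
  atom 13: C, bond orders sum to 1 (valence 4) → 3 H
Totals → C:9, H:8, O:4.
In Hill order: C9H8O4.

C9H8O4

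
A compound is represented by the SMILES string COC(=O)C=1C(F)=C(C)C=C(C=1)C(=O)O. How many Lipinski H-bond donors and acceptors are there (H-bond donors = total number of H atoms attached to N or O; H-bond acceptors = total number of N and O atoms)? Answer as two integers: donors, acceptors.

1, 4

Donors: find every N or O and count the H atoms it carries.
  atom 2 (O): bond orders sum to 2 → 0 H
  atom 4 (O): bond orders sum to 2 → 0 H
  atom 14 (O): bond orders sum to 2 → 0 H
  atom 15 (O): bond orders sum to 1 → 1 H
Lipinski HBD = 1.
Acceptors: N atoms = 0, O atoms = 4 → HBA = 4.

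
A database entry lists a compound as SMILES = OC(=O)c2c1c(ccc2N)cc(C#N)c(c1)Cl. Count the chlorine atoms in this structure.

Scan the SMILES for Cl atoms (remember two-letter symbols like Cl and Br are single atoms).
Chlorine count: 1.

1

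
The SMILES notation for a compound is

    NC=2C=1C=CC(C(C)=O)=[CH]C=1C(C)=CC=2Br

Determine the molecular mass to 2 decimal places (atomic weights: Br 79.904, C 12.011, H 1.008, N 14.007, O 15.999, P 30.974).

First, the molecular formula is C13H12BrNO (counting implicit H from valence).
  Br: 1 × 79.904 = 79.904
  C: 13 × 12.011 = 156.143
  H: 12 × 1.008 = 12.096
  N: 1 × 14.007 = 14.007
  O: 1 × 15.999 = 15.999
Sum: 1×79.904 + 13×12.011 + 12×1.008 + 1×14.007 + 1×15.999 = 278.149 → 278.15 g/mol.

278.15 g/mol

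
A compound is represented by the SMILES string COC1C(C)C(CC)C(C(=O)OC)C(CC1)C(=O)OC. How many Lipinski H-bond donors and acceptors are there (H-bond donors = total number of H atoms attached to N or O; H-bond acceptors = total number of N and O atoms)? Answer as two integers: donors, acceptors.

0, 5

Donors: find every N or O and count the H atoms it carries.
  atom 2 (O): bond orders sum to 2 → 0 H
  atom 11 (O): bond orders sum to 2 → 0 H
  atom 12 (O): bond orders sum to 2 → 0 H
  atom 18 (O): bond orders sum to 2 → 0 H
  atom 19 (O): bond orders sum to 2 → 0 H
Lipinski HBD = 0.
Acceptors: N atoms = 0, O atoms = 5 → HBA = 5.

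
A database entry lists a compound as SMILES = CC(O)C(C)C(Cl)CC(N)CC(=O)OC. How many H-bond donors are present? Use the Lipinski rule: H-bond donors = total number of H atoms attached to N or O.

3

Donors: find every N or O and count the H atoms it carries.
  atom 3 (O): bond orders sum to 1 → 1 H
  atom 10 (N): bond orders sum to 1 → 2 H
  atom 13 (O): bond orders sum to 2 → 0 H
  atom 14 (O): bond orders sum to 2 → 0 H
Lipinski HBD = 3.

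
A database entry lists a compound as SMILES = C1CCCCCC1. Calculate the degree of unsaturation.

1

Degree of unsaturation = (number of rings) + (number of π bonds).
Ring closures in the SMILES: 1.
π bonds: none → 0 DoU from unsaturation.
Total DoU = 1 + 0 = 1.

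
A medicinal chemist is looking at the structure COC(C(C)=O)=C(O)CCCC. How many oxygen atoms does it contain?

3

Scan the SMILES for O atoms (remember two-letter symbols like Cl and Br are single atoms).
Oxygen count: 3.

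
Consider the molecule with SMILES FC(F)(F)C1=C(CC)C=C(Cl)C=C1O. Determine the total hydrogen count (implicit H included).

Walk through each heavy atom and fill implicit hydrogens from standard valence (C 4, N 3, O 2, S 2, halogen 1):
  atom 1: F (halogen, monovalent) → 0 H
  atom 2: C, bond orders sum to 4 (valence 4) → 0 H
  atom 3: F (halogen, monovalent) → 0 H
  atom 4: F (halogen, monovalent) → 0 H
  atom 5: C, bond orders sum to 4 (valence 4) → 0 H
  atom 6: C, bond orders sum to 4 (valence 4) → 0 H
  atom 7: C, bond orders sum to 2 (valence 4) → 2 H
  atom 8: C, bond orders sum to 1 (valence 4) → 3 H
  atom 9: C, bond orders sum to 3 (valence 4) → 1 H
  atom 10: C, bond orders sum to 4 (valence 4) → 0 H
  atom 11: Cl (halogen, monovalent) → 0 H
  atom 12: C, bond orders sum to 3 (valence 4) → 1 H
  atom 13: C, bond orders sum to 4 (valence 4) → 0 H
  atom 14: O, bond orders sum to 1 (valence 2) → 1 H
Total hydrogens: 8.

8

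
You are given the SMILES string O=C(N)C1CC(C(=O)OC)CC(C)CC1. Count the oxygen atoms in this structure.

3

Scan the SMILES for O atoms (remember two-letter symbols like Cl and Br are single atoms).
Oxygen count: 3.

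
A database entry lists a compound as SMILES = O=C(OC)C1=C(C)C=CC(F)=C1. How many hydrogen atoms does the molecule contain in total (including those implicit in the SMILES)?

9

Walk through each heavy atom and fill implicit hydrogens from standard valence (C 4, N 3, O 2, S 2, halogen 1):
  atom 1: O, bond orders sum to 2 (valence 2) → 0 H
  atom 2: C, bond orders sum to 4 (valence 4) → 0 H
  atom 3: O, bond orders sum to 2 (valence 2) → 0 H
  atom 4: C, bond orders sum to 1 (valence 4) → 3 H
  atom 5: C, bond orders sum to 4 (valence 4) → 0 H
  atom 6: C, bond orders sum to 4 (valence 4) → 0 H
  atom 7: C, bond orders sum to 1 (valence 4) → 3 H
  atom 8: C, bond orders sum to 3 (valence 4) → 1 H
  atom 9: C, bond orders sum to 3 (valence 4) → 1 H
  atom 10: C, bond orders sum to 4 (valence 4) → 0 H
  atom 11: F (halogen, monovalent) → 0 H
  atom 12: C, bond orders sum to 3 (valence 4) → 1 H
Total hydrogens: 9.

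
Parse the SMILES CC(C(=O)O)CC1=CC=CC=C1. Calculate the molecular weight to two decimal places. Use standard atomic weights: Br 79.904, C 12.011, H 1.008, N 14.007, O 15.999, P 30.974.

First, the molecular formula is C10H12O2 (counting implicit H from valence).
  C: 10 × 12.011 = 120.110
  H: 12 × 1.008 = 12.096
  O: 2 × 15.999 = 31.998
Sum: 10×12.011 + 12×1.008 + 2×15.999 = 164.204 → 164.20 g/mol.

164.20 g/mol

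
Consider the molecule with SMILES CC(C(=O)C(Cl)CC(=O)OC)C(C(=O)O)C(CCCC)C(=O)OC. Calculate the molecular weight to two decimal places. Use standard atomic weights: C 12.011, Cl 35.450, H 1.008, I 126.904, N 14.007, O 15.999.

364.82 g/mol

First, the molecular formula is C16H25ClO7 (counting implicit H from valence).
  C: 16 × 12.011 = 192.176
  Cl: 1 × 35.450 = 35.450
  H: 25 × 1.008 = 25.200
  O: 7 × 15.999 = 111.993
Sum: 16×12.011 + 1×35.450 + 25×1.008 + 7×15.999 = 364.819 → 364.82 g/mol.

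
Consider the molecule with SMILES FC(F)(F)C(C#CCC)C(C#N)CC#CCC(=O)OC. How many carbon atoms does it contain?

Count every carbon token in the SMILES (each C, including those in ring-closure positions and inside branches).
Carbon count: 14.

14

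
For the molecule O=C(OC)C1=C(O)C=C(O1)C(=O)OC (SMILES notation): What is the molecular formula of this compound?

C8H8O6

Walk through each heavy atom and fill implicit hydrogens from standard valence (C 4, N 3, O 2, S 2, halogen 1):
  atom 1: O, bond orders sum to 2 (valence 2) → 0 H
  atom 2: C, bond orders sum to 4 (valence 4) → 0 H
  atom 3: O, bond orders sum to 2 (valence 2) → 0 H
  atom 4: C, bond orders sum to 1 (valence 4) → 3 H
  atom 5: C, bond orders sum to 4 (valence 4) → 0 H
  atom 6: C, bond orders sum to 4 (valence 4) → 0 H
  atom 7: O, bond orders sum to 1 (valence 2) → 1 H
  atom 8: C, bond orders sum to 3 (valence 4) → 1 H
  atom 9: C, bond orders sum to 4 (valence 4) → 0 H
  atom 10: O, bond orders sum to 2 (valence 2) → 0 H
  atom 11: C, bond orders sum to 4 (valence 4) → 0 H
  atom 12: O, bond orders sum to 2 (valence 2) → 0 H
  atom 13: O, bond orders sum to 2 (valence 2) → 0 H
  atom 14: C, bond orders sum to 1 (valence 4) → 3 H
Totals → C:8, H:8, O:6.
In Hill order: C8H8O6.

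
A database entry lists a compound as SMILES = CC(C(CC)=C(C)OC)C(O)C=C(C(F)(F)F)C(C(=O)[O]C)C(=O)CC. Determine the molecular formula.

C18H27F3O5

Walk through each heavy atom and fill implicit hydrogens from standard valence (C 4, N 3, O 2, S 2, halogen 1):
  atom 1: C, bond orders sum to 1 (valence 4) → 3 H
  atom 2: C, bond orders sum to 3 (valence 4) → 1 H
  atom 3: C, bond orders sum to 4 (valence 4) → 0 H
  atom 4: C, bond orders sum to 2 (valence 4) → 2 H
  atom 5: C, bond orders sum to 1 (valence 4) → 3 H
  atom 6: C, bond orders sum to 4 (valence 4) → 0 H
  atom 7: C, bond orders sum to 1 (valence 4) → 3 H
  atom 8: O, bond orders sum to 2 (valence 2) → 0 H
  atom 9: C, bond orders sum to 1 (valence 4) → 3 H
  atom 10: C, bond orders sum to 3 (valence 4) → 1 H
  atom 11: O, bond orders sum to 1 (valence 2) → 1 H
  atom 12: C, bond orders sum to 3 (valence 4) → 1 H
  atom 13: C, bond orders sum to 4 (valence 4) → 0 H
  atom 14: C, bond orders sum to 4 (valence 4) → 0 H
  atom 15: F (halogen, monovalent) → 0 H
  atom 16: F (halogen, monovalent) → 0 H
  atom 17: F (halogen, monovalent) → 0 H
  atom 18: C, bond orders sum to 3 (valence 4) → 1 H
  atom 19: C, bond orders sum to 4 (valence 4) → 0 H
  atom 20: O, bond orders sum to 2 (valence 2) → 0 H
  atom 21: O with explicit H count 0
  atom 22: C, bond orders sum to 1 (valence 4) → 3 H
  atom 23: C, bond orders sum to 4 (valence 4) → 0 H
  atom 24: O, bond orders sum to 2 (valence 2) → 0 H
  atom 25: C, bond orders sum to 2 (valence 4) → 2 H
  atom 26: C, bond orders sum to 1 (valence 4) → 3 H
Totals → C:18, H:27, F:3, O:5.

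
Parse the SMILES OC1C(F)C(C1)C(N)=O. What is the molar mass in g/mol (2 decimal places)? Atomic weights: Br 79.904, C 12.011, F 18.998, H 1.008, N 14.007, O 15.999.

First, the molecular formula is C5H8FNO2 (counting implicit H from valence).
  C: 5 × 12.011 = 60.055
  F: 1 × 18.998 = 18.998
  H: 8 × 1.008 = 8.064
  N: 1 × 14.007 = 14.007
  O: 2 × 15.999 = 31.998
Sum: 5×12.011 + 1×18.998 + 8×1.008 + 1×14.007 + 2×15.999 = 133.122 → 133.12 g/mol.

133.12 g/mol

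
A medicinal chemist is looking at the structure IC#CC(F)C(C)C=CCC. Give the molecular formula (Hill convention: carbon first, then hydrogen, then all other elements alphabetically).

Walk through each heavy atom and fill implicit hydrogens from standard valence (C 4, N 3, O 2, S 2, halogen 1):
  atom 1: I (halogen, monovalent) → 0 H
  atom 2: C, bond orders sum to 4 (valence 4) → 0 H
  atom 3: C, bond orders sum to 4 (valence 4) → 0 H
  atom 4: C, bond orders sum to 3 (valence 4) → 1 H
  atom 5: F (halogen, monovalent) → 0 H
  atom 6: C, bond orders sum to 3 (valence 4) → 1 H
  atom 7: C, bond orders sum to 1 (valence 4) → 3 H
  atom 8: C, bond orders sum to 3 (valence 4) → 1 H
  atom 9: C, bond orders sum to 3 (valence 4) → 1 H
  atom 10: C, bond orders sum to 2 (valence 4) → 2 H
  atom 11: C, bond orders sum to 1 (valence 4) → 3 H
Totals → C:9, H:12, F:1, I:1.
In Hill order: C9H12FI.

C9H12FI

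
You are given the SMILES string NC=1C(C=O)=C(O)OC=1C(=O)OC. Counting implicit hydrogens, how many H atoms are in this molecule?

7

Walk through each heavy atom and fill implicit hydrogens from standard valence (C 4, N 3, O 2, S 2, halogen 1):
  atom 1: N, bond orders sum to 1 (valence 3) → 2 H
  atom 2: C, bond orders sum to 4 (valence 4) → 0 H
  atom 3: C, bond orders sum to 4 (valence 4) → 0 H
  atom 4: C, bond orders sum to 3 (valence 4) → 1 H
  atom 5: O, bond orders sum to 2 (valence 2) → 0 H
  atom 6: C, bond orders sum to 4 (valence 4) → 0 H
  atom 7: O, bond orders sum to 1 (valence 2) → 1 H
  atom 8: O, bond orders sum to 2 (valence 2) → 0 H
  atom 9: C, bond orders sum to 4 (valence 4) → 0 H
  atom 10: C, bond orders sum to 4 (valence 4) → 0 H
  atom 11: O, bond orders sum to 2 (valence 2) → 0 H
  atom 12: O, bond orders sum to 2 (valence 2) → 0 H
  atom 13: C, bond orders sum to 1 (valence 4) → 3 H
Total hydrogens: 7.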